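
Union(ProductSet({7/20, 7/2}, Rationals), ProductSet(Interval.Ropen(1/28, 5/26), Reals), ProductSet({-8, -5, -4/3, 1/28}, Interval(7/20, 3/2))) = Union(ProductSet({7/20, 7/2}, Rationals), ProductSet({-8, -5, -4/3, 1/28}, Interval(7/20, 3/2)), ProductSet(Interval.Ropen(1/28, 5/26), Reals))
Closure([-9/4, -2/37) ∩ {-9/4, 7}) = {-9/4}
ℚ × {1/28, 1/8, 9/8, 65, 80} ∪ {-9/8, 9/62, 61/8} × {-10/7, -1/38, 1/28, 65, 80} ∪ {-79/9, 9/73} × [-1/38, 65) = (ℚ × {1/28, 1/8, 9/8, 65, 80}) ∪ ({-79/9, 9/73} × [-1/38, 65)) ∪ ({-9/8, 9/62, 61/8} × {-10/7, -1/38, 1/28, 65, 80})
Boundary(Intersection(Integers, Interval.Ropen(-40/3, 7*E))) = Range(-13, 20, 1)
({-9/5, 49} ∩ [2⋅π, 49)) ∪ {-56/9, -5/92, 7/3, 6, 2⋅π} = {-56/9, -5/92, 7/3, 6, 2⋅π}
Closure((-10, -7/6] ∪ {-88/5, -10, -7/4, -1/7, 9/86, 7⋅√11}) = {-88/5, -1/7, 9/86, 7⋅√11} ∪ [-10, -7/6]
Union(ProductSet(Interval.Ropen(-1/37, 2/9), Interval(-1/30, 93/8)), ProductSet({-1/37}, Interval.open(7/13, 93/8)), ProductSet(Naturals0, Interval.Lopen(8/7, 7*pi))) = Union(ProductSet(Interval.Ropen(-1/37, 2/9), Interval(-1/30, 93/8)), ProductSet(Naturals0, Interval.Lopen(8/7, 7*pi)))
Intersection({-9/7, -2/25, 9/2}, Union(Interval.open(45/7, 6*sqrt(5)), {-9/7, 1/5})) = {-9/7}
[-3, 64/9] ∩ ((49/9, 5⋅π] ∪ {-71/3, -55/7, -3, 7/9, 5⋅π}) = {-3, 7/9} ∪ (49/9, 64/9]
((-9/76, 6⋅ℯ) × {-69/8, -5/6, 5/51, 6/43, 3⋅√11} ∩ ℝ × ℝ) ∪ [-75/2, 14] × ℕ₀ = ([-75/2, 14] × ℕ₀) ∪ ((-9/76, 6⋅ℯ) × {-69/8, -5/6, 5/51, 6/43, 3⋅√11})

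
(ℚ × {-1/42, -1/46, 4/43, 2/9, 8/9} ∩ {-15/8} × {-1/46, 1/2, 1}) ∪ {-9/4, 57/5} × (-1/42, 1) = ({-15/8} × {-1/46}) ∪ ({-9/4, 57/5} × (-1/42, 1))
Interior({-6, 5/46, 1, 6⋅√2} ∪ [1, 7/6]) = (1, 7/6)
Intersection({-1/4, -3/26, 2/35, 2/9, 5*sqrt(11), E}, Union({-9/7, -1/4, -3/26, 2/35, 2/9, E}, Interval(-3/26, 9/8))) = {-1/4, -3/26, 2/35, 2/9, E}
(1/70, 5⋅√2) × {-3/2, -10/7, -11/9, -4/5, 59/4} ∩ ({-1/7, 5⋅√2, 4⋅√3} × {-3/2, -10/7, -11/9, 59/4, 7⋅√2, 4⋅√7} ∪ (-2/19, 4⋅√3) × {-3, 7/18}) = {4⋅√3} × {-3/2, -10/7, -11/9, 59/4}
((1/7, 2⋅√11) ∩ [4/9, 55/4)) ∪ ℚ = ℚ ∪ [4/9, 2⋅√11)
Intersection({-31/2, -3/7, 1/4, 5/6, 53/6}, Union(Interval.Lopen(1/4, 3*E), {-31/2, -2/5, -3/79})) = {-31/2, 5/6}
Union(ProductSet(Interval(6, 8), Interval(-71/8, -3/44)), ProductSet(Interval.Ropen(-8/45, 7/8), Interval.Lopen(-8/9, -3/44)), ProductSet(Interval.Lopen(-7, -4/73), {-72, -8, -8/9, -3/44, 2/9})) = Union(ProductSet(Interval.Lopen(-7, -4/73), {-72, -8, -8/9, -3/44, 2/9}), ProductSet(Interval.Ropen(-8/45, 7/8), Interval.Lopen(-8/9, -3/44)), ProductSet(Interval(6, 8), Interval(-71/8, -3/44)))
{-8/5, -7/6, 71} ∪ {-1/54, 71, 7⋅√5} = {-8/5, -7/6, -1/54, 71, 7⋅√5}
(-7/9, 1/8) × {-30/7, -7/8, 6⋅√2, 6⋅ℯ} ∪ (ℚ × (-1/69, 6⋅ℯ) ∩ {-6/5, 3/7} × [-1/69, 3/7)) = ({-6/5, 3/7} × (-1/69, 3/7)) ∪ ((-7/9, 1/8) × {-30/7, -7/8, 6⋅√2, 6⋅ℯ})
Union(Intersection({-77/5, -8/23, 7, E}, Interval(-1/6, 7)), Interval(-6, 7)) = Interval(-6, 7)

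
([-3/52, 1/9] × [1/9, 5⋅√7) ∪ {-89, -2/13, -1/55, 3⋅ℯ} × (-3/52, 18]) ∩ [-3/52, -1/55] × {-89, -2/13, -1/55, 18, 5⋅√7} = {-1/55} × {-1/55, 18, 5⋅√7}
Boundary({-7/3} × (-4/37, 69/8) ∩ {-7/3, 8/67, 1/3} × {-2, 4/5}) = {-7/3} × {4/5}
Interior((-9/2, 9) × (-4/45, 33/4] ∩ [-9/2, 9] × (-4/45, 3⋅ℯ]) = (-9/2, 9) × (-4/45, 3⋅ℯ)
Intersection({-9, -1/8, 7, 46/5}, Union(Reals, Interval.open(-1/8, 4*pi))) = {-9, -1/8, 7, 46/5}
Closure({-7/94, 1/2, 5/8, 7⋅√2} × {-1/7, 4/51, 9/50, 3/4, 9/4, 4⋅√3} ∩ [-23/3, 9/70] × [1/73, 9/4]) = {-7/94} × {4/51, 9/50, 3/4, 9/4}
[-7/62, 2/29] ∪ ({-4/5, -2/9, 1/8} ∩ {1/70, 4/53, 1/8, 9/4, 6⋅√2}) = [-7/62, 2/29] ∪ {1/8}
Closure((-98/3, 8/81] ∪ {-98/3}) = [-98/3, 8/81]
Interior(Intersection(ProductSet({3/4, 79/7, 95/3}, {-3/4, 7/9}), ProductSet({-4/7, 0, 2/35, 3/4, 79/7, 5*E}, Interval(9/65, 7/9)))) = EmptySet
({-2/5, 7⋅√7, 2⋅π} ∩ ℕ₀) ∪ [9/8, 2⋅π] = [9/8, 2⋅π]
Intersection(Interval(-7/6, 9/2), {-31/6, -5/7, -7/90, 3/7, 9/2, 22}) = {-5/7, -7/90, 3/7, 9/2}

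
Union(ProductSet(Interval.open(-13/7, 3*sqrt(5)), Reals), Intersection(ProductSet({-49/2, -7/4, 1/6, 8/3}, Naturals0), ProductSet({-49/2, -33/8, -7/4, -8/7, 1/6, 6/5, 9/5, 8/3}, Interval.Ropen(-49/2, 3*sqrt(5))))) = Union(ProductSet({-49/2, -7/4, 1/6, 8/3}, Range(0, 7, 1)), ProductSet(Interval.open(-13/7, 3*sqrt(5)), Reals))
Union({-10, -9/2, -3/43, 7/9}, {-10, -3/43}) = {-10, -9/2, -3/43, 7/9}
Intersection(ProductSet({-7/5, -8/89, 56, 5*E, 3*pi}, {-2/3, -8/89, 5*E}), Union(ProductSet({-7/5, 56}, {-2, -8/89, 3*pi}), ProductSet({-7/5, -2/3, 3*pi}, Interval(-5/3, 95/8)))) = Union(ProductSet({-7/5, 56}, {-8/89}), ProductSet({-7/5, 3*pi}, {-2/3, -8/89}))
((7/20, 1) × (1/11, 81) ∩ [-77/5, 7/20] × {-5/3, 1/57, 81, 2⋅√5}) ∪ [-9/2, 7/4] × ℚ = [-9/2, 7/4] × ℚ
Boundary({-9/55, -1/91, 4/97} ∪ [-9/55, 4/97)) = {-9/55, 4/97}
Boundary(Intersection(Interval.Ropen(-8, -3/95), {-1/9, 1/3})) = {-1/9}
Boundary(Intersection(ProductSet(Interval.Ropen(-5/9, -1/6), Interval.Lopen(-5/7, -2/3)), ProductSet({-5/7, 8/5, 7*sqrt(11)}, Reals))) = EmptySet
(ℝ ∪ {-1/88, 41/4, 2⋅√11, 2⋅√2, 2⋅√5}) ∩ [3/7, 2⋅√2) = [3/7, 2⋅√2)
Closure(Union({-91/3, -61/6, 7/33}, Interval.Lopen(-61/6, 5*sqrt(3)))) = Union({-91/3}, Interval(-61/6, 5*sqrt(3)))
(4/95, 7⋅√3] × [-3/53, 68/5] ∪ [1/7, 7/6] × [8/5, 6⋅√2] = (4/95, 7⋅√3] × [-3/53, 68/5]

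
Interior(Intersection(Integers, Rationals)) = EmptySet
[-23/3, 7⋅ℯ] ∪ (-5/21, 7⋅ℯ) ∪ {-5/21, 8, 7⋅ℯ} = [-23/3, 7⋅ℯ]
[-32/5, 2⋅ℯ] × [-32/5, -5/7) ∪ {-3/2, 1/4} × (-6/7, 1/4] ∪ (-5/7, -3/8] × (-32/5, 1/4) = ({-3/2, 1/4} × (-6/7, 1/4]) ∪ ((-5/7, -3/8] × (-32/5, 1/4)) ∪ ([-32/5, 2⋅ℯ] × [-32/5, -5/7))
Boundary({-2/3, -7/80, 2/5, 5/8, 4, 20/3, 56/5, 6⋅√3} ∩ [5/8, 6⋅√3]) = {5/8, 4, 20/3, 6⋅√3}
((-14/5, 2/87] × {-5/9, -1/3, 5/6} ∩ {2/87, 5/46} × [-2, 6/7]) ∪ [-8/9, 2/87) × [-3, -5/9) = ({2/87} × {-5/9, -1/3, 5/6}) ∪ ([-8/9, 2/87) × [-3, -5/9))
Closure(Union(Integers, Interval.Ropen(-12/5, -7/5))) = Union(Integers, Interval(-12/5, -7/5))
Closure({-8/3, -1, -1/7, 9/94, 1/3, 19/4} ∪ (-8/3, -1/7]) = [-8/3, -1/7] ∪ {9/94, 1/3, 19/4}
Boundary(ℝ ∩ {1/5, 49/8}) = {1/5, 49/8}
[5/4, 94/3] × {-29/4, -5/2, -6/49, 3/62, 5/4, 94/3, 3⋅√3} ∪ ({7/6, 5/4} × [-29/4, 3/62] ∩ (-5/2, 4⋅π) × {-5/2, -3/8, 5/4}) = ({7/6, 5/4} × {-5/2, -3/8}) ∪ ([5/4, 94/3] × {-29/4, -5/2, -6/49, 3/62, 5/4, 94/3, 3⋅√3})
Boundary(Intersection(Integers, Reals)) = Integers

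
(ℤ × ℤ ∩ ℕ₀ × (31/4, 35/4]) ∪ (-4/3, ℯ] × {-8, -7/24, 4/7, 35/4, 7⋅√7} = (ℕ₀ × {8}) ∪ ((-4/3, ℯ] × {-8, -7/24, 4/7, 35/4, 7⋅√7})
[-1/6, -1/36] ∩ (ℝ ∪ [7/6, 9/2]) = [-1/6, -1/36]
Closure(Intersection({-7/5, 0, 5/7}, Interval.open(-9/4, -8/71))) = {-7/5}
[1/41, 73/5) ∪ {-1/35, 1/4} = {-1/35} ∪ [1/41, 73/5)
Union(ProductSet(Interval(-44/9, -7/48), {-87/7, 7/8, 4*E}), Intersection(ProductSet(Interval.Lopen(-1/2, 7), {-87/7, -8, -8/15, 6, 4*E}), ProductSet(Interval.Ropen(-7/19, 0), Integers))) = Union(ProductSet(Interval(-44/9, -7/48), {-87/7, 7/8, 4*E}), ProductSet(Interval.Ropen(-7/19, 0), {-8, 6}))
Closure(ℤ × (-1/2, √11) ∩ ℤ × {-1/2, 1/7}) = ℤ × {1/7}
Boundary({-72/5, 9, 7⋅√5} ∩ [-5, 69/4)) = {9, 7⋅√5}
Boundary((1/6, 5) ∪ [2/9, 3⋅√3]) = {1/6, 3⋅√3}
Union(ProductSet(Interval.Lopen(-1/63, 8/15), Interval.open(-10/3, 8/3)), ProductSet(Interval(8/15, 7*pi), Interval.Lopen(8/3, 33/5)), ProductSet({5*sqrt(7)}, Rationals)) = Union(ProductSet({5*sqrt(7)}, Rationals), ProductSet(Interval.Lopen(-1/63, 8/15), Interval.open(-10/3, 8/3)), ProductSet(Interval(8/15, 7*pi), Interval.Lopen(8/3, 33/5)))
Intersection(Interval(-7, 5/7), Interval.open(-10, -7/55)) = Interval.Ropen(-7, -7/55)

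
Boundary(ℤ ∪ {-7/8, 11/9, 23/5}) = ℤ ∪ {-7/8, 11/9, 23/5}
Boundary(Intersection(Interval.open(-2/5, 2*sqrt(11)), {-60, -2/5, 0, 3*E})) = {0}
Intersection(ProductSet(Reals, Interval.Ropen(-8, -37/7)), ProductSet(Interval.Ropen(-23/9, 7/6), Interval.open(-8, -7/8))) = ProductSet(Interval.Ropen(-23/9, 7/6), Interval.open(-8, -37/7))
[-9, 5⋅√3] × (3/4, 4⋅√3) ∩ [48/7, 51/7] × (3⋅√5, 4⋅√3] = [48/7, 51/7] × (3⋅√5, 4⋅√3)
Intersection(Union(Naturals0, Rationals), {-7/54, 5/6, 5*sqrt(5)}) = {-7/54, 5/6}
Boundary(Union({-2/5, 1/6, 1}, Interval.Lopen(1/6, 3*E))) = {-2/5, 1/6, 3*E}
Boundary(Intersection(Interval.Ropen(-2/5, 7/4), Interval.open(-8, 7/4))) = {-2/5, 7/4}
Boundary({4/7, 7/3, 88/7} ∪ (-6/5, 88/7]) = {-6/5, 88/7}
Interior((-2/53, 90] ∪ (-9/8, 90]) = (-9/8, 90)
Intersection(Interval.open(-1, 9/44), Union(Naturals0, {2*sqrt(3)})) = Range(0, 1, 1)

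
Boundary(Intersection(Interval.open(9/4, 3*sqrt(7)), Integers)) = Range(3, 8, 1)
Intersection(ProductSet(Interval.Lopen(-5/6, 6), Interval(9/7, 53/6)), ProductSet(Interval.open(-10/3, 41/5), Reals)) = ProductSet(Interval.Lopen(-5/6, 6), Interval(9/7, 53/6))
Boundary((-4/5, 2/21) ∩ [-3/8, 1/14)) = {-3/8, 1/14}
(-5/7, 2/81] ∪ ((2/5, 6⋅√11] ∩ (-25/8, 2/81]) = (-5/7, 2/81]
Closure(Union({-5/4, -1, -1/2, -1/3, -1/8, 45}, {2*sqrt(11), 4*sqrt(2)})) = {-5/4, -1, -1/2, -1/3, -1/8, 45, 2*sqrt(11), 4*sqrt(2)}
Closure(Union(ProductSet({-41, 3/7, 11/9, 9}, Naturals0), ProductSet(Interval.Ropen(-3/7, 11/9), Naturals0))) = ProductSet(Union({-41, 9}, Interval(-3/7, 11/9)), Naturals0)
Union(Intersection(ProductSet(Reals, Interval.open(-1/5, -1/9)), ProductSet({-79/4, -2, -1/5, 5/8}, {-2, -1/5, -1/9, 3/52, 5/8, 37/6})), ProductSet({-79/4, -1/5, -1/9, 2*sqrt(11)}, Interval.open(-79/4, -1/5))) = ProductSet({-79/4, -1/5, -1/9, 2*sqrt(11)}, Interval.open(-79/4, -1/5))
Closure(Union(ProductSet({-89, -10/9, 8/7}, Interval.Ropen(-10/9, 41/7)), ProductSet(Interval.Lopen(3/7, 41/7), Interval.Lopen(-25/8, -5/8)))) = Union(ProductSet({3/7, 41/7}, Interval(-25/8, -5/8)), ProductSet({-89, -10/9, 8/7}, Interval(-10/9, 41/7)), ProductSet(Interval(3/7, 41/7), {-25/8, -5/8}), ProductSet(Interval.Lopen(3/7, 41/7), Interval.Lopen(-25/8, -5/8)))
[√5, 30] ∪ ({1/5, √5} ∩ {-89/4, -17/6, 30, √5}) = [√5, 30]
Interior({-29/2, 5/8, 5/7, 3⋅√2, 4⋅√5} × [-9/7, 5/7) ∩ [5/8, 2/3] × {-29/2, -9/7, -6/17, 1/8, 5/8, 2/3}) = ∅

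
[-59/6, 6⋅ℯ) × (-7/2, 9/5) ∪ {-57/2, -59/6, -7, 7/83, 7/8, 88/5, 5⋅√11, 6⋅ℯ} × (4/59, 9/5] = ([-59/6, 6⋅ℯ) × (-7/2, 9/5)) ∪ ({-57/2, -59/6, -7, 7/83, 7/8, 88/5, 5⋅√11, 6⋅ℯ} × (4/59, 9/5])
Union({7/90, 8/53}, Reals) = Reals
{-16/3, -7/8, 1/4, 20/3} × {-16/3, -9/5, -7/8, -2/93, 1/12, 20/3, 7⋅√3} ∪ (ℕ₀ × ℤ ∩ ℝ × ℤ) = (ℕ₀ × ℤ) ∪ ({-16/3, -7/8, 1/4, 20/3} × {-16/3, -9/5, -7/8, -2/93, 1/12, 20/3, 7⋅√3})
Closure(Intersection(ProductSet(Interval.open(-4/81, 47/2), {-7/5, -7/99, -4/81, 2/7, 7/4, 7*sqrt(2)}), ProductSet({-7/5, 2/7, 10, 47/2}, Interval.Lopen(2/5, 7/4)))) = ProductSet({2/7, 10}, {7/4})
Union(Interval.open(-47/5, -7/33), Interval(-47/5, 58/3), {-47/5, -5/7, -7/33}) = Interval(-47/5, 58/3)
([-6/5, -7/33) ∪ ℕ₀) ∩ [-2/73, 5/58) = {0}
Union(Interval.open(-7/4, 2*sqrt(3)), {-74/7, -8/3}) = Union({-74/7, -8/3}, Interval.open(-7/4, 2*sqrt(3)))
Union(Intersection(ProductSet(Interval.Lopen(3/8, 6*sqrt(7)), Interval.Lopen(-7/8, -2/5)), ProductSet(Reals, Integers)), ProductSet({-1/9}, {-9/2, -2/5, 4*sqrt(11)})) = ProductSet({-1/9}, {-9/2, -2/5, 4*sqrt(11)})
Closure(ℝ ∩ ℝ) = ℝ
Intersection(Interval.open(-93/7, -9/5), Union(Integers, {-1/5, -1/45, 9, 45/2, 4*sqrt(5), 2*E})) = Range(-13, -1, 1)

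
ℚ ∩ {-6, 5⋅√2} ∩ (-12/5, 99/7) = ∅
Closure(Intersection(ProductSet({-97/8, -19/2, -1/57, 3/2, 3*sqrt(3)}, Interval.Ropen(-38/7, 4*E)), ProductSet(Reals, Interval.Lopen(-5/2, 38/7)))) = ProductSet({-97/8, -19/2, -1/57, 3/2, 3*sqrt(3)}, Interval(-5/2, 38/7))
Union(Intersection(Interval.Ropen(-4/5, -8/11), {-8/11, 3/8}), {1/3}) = {1/3}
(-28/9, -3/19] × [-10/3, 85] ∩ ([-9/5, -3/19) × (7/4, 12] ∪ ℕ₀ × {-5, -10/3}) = [-9/5, -3/19) × (7/4, 12]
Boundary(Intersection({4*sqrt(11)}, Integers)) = EmptySet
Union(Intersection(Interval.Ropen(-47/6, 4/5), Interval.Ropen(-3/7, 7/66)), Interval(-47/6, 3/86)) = Interval.Ropen(-47/6, 7/66)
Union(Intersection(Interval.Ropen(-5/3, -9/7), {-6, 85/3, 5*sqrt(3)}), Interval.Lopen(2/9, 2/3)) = Interval.Lopen(2/9, 2/3)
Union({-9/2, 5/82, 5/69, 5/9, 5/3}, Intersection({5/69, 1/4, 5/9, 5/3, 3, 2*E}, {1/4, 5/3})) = {-9/2, 5/82, 5/69, 1/4, 5/9, 5/3}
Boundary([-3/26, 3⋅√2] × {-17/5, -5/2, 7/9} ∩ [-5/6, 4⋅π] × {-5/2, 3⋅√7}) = [-3/26, 3⋅√2] × {-5/2}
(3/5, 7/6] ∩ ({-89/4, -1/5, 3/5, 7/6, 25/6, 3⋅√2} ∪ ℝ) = (3/5, 7/6]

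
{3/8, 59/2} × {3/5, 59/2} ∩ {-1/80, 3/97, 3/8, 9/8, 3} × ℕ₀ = ∅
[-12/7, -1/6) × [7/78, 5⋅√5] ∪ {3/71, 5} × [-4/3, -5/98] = ({3/71, 5} × [-4/3, -5/98]) ∪ ([-12/7, -1/6) × [7/78, 5⋅√5])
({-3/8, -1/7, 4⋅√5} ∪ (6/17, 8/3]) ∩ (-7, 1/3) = {-3/8, -1/7}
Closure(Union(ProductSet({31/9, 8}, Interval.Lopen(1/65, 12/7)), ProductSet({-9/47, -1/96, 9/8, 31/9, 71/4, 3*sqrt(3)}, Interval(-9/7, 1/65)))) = Union(ProductSet({31/9, 8}, Interval(1/65, 12/7)), ProductSet({-9/47, -1/96, 9/8, 31/9, 71/4, 3*sqrt(3)}, Interval(-9/7, 1/65)))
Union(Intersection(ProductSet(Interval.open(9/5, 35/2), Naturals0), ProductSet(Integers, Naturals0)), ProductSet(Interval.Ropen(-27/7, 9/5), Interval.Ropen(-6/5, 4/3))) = Union(ProductSet(Interval.Ropen(-27/7, 9/5), Interval.Ropen(-6/5, 4/3)), ProductSet(Range(2, 18, 1), Naturals0))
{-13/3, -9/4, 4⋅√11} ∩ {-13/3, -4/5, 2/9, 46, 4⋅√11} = {-13/3, 4⋅√11}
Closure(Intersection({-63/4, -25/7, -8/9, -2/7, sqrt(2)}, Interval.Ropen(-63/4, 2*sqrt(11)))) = {-63/4, -25/7, -8/9, -2/7, sqrt(2)}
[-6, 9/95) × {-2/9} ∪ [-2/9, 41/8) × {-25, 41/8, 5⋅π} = ([-6, 9/95) × {-2/9}) ∪ ([-2/9, 41/8) × {-25, 41/8, 5⋅π})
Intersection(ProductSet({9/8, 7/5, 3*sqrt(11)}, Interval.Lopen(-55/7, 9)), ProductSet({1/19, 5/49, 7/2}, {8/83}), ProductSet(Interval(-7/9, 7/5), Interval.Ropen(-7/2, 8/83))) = EmptySet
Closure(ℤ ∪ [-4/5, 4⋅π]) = ℤ ∪ [-4/5, 4⋅π]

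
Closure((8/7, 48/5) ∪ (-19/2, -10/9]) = [-19/2, -10/9] ∪ [8/7, 48/5]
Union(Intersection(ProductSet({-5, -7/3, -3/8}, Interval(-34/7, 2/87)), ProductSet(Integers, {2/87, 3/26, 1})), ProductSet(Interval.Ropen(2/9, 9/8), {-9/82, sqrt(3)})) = Union(ProductSet({-5}, {2/87}), ProductSet(Interval.Ropen(2/9, 9/8), {-9/82, sqrt(3)}))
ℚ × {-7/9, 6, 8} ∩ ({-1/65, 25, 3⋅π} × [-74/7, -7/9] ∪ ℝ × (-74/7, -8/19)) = ℚ × {-7/9}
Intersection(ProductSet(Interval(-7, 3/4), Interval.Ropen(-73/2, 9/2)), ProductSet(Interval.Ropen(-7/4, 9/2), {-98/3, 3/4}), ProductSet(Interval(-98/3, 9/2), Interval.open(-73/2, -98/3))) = EmptySet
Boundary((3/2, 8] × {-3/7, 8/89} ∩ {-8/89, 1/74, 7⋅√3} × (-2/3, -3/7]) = ∅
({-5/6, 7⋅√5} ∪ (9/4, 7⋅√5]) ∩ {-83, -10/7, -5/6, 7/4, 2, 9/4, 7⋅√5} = {-5/6, 7⋅√5}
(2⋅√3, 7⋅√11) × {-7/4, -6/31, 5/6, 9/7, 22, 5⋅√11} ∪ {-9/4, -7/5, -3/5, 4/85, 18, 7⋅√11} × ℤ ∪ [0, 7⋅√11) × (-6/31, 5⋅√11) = ({-9/4, -7/5, -3/5, 4/85, 18, 7⋅√11} × ℤ) ∪ ([0, 7⋅√11) × (-6/31, 5⋅√11)) ∪ ((2⋅√3, 7⋅√11) × {-7/4, -6/31, 5/6, 9/7, 22, 5⋅√11})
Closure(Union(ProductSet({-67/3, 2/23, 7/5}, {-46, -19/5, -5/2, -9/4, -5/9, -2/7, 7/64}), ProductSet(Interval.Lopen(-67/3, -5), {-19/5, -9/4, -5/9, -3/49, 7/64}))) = Union(ProductSet({-67/3, 2/23, 7/5}, {-46, -19/5, -5/2, -9/4, -5/9, -2/7, 7/64}), ProductSet(Interval(-67/3, -5), {-19/5, -9/4, -5/9, -3/49, 7/64}))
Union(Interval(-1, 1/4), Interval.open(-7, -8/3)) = Union(Interval.open(-7, -8/3), Interval(-1, 1/4))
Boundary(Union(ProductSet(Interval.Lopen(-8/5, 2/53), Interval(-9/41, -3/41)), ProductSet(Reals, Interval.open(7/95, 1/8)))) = Union(ProductSet({-8/5, 2/53}, Interval(-9/41, -3/41)), ProductSet(Interval(-8/5, 2/53), {-9/41, -3/41}), ProductSet(Reals, {7/95, 1/8}))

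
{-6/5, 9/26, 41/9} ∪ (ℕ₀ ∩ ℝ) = {-6/5, 9/26, 41/9} ∪ ℕ₀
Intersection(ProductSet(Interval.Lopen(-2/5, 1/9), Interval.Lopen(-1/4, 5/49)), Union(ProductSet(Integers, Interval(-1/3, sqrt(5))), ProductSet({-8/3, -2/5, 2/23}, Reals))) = ProductSet(Union({2/23}, Range(0, 1, 1)), Interval.Lopen(-1/4, 5/49))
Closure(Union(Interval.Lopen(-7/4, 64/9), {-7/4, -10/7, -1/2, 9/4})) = Interval(-7/4, 64/9)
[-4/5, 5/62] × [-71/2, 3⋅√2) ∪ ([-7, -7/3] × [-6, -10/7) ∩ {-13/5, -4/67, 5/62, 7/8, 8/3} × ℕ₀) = [-4/5, 5/62] × [-71/2, 3⋅√2)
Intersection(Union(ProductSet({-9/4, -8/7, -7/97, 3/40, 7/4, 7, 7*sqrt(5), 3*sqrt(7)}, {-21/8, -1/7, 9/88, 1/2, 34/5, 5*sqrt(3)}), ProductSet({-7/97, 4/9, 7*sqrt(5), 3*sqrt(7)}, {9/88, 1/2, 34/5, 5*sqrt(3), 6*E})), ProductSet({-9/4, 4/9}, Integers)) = EmptySet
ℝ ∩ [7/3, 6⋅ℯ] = [7/3, 6⋅ℯ]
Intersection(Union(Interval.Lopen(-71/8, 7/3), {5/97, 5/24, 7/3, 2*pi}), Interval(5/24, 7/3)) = Interval(5/24, 7/3)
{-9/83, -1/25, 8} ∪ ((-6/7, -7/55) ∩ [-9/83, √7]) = {-9/83, -1/25, 8}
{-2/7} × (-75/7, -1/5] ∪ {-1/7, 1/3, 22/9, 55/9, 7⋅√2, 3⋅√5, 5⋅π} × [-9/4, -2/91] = ({-2/7} × (-75/7, -1/5]) ∪ ({-1/7, 1/3, 22/9, 55/9, 7⋅√2, 3⋅√5, 5⋅π} × [-9/4, -2/91])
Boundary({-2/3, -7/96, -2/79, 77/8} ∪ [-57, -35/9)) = {-57, -35/9, -2/3, -7/96, -2/79, 77/8}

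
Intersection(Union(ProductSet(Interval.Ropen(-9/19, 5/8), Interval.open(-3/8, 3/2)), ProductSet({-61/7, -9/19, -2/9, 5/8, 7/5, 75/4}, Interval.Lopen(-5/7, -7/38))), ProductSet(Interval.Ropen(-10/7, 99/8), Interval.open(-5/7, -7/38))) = Union(ProductSet({-9/19, -2/9, 5/8, 7/5}, Interval.open(-5/7, -7/38)), ProductSet(Interval.Ropen(-9/19, 5/8), Interval.open(-3/8, -7/38)))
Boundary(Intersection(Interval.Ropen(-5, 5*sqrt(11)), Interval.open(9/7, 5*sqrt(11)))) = {9/7, 5*sqrt(11)}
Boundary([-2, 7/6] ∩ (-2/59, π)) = {-2/59, 7/6}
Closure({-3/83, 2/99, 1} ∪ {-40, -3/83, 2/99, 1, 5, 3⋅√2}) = {-40, -3/83, 2/99, 1, 5, 3⋅√2}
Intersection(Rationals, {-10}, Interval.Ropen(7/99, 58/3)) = EmptySet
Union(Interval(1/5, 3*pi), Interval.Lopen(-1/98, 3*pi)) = Interval.Lopen(-1/98, 3*pi)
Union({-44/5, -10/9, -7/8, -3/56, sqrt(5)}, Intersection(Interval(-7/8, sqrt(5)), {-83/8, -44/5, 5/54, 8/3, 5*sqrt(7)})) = {-44/5, -10/9, -7/8, -3/56, 5/54, sqrt(5)}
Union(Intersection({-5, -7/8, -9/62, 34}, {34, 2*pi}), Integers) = Integers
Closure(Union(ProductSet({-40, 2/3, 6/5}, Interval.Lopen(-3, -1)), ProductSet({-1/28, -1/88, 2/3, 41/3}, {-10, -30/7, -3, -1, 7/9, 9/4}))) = Union(ProductSet({-40, 2/3, 6/5}, Interval(-3, -1)), ProductSet({-1/28, -1/88, 2/3, 41/3}, {-10, -30/7, -3, -1, 7/9, 9/4}))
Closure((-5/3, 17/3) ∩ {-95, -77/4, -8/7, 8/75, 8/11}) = {-8/7, 8/75, 8/11}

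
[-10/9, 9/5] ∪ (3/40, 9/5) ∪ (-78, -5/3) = (-78, -5/3) ∪ [-10/9, 9/5]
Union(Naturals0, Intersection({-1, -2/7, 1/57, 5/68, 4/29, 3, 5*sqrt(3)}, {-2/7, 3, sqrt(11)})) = Union({-2/7}, Naturals0)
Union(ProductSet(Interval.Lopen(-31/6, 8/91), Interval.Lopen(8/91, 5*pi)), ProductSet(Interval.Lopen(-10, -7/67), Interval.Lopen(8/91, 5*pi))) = ProductSet(Interval.Lopen(-10, 8/91), Interval.Lopen(8/91, 5*pi))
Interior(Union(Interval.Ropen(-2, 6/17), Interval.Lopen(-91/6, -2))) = Interval.open(-91/6, 6/17)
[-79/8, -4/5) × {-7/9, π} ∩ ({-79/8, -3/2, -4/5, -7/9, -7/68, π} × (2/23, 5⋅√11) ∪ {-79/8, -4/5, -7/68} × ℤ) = {-79/8, -3/2} × {π}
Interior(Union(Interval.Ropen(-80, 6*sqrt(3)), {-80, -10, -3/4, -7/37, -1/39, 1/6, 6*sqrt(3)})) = Interval.open(-80, 6*sqrt(3))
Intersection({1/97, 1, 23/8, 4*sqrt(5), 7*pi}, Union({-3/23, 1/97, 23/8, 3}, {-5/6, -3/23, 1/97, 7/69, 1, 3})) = {1/97, 1, 23/8}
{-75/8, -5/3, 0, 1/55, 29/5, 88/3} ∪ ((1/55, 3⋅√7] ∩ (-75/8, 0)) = {-75/8, -5/3, 0, 1/55, 29/5, 88/3}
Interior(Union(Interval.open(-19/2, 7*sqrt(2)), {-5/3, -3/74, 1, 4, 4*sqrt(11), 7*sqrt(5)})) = Interval.open(-19/2, 7*sqrt(2))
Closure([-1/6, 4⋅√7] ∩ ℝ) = [-1/6, 4⋅√7]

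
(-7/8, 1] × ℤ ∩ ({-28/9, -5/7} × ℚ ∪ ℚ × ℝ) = (ℚ ∩ (-7/8, 1]) × ℤ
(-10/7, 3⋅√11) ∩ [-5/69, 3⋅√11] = [-5/69, 3⋅√11)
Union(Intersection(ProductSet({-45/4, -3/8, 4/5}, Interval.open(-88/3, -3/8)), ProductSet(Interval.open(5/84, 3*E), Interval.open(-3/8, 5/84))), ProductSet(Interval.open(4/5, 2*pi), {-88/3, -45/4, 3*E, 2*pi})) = ProductSet(Interval.open(4/5, 2*pi), {-88/3, -45/4, 3*E, 2*pi})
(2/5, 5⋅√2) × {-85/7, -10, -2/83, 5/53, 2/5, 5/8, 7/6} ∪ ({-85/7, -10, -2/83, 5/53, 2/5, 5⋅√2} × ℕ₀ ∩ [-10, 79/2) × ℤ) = ({-10, -2/83, 5/53, 2/5, 5⋅√2} × ℕ₀) ∪ ((2/5, 5⋅√2) × {-85/7, -10, -2/83, 5/53, 2/5, 5/8, 7/6})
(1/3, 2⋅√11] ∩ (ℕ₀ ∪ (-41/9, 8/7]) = (1/3, 8/7] ∪ {1, 2, …, 6}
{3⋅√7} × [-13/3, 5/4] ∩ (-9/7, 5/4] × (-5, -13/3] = ∅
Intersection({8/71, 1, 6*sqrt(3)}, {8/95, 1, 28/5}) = {1}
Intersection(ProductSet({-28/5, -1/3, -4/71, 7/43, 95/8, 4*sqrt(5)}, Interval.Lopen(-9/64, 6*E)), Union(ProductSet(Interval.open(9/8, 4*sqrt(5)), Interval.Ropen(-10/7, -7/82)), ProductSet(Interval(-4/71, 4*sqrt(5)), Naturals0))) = ProductSet({-4/71, 7/43, 4*sqrt(5)}, Range(0, 17, 1))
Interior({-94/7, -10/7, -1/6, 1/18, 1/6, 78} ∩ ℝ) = ∅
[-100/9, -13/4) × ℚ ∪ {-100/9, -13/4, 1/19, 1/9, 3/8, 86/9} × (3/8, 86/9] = ([-100/9, -13/4) × ℚ) ∪ ({-100/9, -13/4, 1/19, 1/9, 3/8, 86/9} × (3/8, 86/9])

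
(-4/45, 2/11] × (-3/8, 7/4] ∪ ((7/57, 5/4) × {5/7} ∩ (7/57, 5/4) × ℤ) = (-4/45, 2/11] × (-3/8, 7/4]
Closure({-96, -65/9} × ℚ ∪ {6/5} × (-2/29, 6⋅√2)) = ({-96, -65/9} × ℝ) ∪ ({6/5} × [-2/29, 6⋅√2])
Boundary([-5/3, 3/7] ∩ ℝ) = {-5/3, 3/7}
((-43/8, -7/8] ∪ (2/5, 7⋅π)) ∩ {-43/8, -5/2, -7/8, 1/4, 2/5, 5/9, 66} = {-5/2, -7/8, 5/9}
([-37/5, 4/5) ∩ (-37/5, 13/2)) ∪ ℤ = ℤ ∪ (-37/5, 4/5)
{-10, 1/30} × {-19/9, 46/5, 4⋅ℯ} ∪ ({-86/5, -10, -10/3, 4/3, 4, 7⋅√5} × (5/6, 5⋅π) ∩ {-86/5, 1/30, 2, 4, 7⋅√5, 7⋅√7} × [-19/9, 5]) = ({-10, 1/30} × {-19/9, 46/5, 4⋅ℯ}) ∪ ({-86/5, 4, 7⋅√5} × (5/6, 5])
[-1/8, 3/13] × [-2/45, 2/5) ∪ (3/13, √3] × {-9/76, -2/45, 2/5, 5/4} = ([-1/8, 3/13] × [-2/45, 2/5)) ∪ ((3/13, √3] × {-9/76, -2/45, 2/5, 5/4})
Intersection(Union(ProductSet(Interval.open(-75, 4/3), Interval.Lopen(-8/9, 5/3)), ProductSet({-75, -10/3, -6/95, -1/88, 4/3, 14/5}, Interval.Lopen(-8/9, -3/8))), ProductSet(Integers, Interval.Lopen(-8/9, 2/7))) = Union(ProductSet({-75}, Interval.Lopen(-8/9, -3/8)), ProductSet(Range(-74, 2, 1), Interval.Lopen(-8/9, 2/7)))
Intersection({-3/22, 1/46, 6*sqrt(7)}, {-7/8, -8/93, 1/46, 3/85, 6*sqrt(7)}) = {1/46, 6*sqrt(7)}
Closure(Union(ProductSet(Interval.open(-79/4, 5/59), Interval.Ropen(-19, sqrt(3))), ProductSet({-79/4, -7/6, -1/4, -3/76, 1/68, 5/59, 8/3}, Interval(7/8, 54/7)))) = Union(ProductSet({-79/4, 5/59}, Interval(-19, sqrt(3))), ProductSet({-79/4, -7/6, -1/4, -3/76, 1/68, 5/59, 8/3}, Interval(7/8, 54/7)), ProductSet(Interval(-79/4, 5/59), {-19, sqrt(3)}), ProductSet(Interval.open(-79/4, 5/59), Interval.Ropen(-19, sqrt(3))))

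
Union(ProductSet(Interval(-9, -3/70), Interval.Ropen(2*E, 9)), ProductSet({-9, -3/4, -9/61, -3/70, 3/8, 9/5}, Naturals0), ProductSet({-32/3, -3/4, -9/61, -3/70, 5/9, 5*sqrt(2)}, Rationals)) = Union(ProductSet({-32/3, -3/4, -9/61, -3/70, 5/9, 5*sqrt(2)}, Rationals), ProductSet({-9, -3/4, -9/61, -3/70, 3/8, 9/5}, Naturals0), ProductSet(Interval(-9, -3/70), Interval.Ropen(2*E, 9)))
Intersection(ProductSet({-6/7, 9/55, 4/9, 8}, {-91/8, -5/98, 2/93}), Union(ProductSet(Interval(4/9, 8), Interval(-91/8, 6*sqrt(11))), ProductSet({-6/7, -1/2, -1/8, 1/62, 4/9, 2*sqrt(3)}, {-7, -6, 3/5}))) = ProductSet({4/9, 8}, {-91/8, -5/98, 2/93})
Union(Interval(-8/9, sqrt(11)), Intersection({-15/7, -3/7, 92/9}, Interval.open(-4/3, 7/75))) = Interval(-8/9, sqrt(11))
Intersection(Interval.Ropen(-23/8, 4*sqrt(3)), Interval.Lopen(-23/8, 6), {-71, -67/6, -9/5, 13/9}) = {-9/5, 13/9}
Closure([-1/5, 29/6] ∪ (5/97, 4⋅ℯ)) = [-1/5, 4⋅ℯ]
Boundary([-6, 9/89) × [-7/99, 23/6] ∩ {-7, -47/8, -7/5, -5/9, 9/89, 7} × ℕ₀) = {-47/8, -7/5, -5/9} × {0, 1, 2, 3}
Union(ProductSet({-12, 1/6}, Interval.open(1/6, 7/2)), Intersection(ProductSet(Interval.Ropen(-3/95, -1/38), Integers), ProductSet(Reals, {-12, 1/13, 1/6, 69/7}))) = Union(ProductSet({-12, 1/6}, Interval.open(1/6, 7/2)), ProductSet(Interval.Ropen(-3/95, -1/38), {-12}))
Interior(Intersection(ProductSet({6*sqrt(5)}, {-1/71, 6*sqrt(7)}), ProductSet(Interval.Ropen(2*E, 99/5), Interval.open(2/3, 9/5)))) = EmptySet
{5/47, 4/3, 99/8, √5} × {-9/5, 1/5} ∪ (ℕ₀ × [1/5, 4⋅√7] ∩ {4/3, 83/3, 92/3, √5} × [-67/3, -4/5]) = {5/47, 4/3, 99/8, √5} × {-9/5, 1/5}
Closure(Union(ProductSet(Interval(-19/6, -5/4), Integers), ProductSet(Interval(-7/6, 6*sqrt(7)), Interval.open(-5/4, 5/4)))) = Union(ProductSet(Interval(-19/6, -5/4), Integers), ProductSet(Interval(-7/6, 6*sqrt(7)), Interval(-5/4, 5/4)))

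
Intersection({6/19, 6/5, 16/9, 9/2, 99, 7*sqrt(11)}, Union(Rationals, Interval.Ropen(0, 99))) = {6/19, 6/5, 16/9, 9/2, 99, 7*sqrt(11)}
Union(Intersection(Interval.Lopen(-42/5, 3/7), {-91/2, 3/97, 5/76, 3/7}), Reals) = Reals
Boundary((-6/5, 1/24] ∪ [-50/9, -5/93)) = {-50/9, 1/24}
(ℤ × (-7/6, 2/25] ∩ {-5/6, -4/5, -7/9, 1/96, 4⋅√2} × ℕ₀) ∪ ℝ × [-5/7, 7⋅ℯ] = ℝ × [-5/7, 7⋅ℯ]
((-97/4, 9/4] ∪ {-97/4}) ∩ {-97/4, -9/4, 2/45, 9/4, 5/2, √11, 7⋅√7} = {-97/4, -9/4, 2/45, 9/4}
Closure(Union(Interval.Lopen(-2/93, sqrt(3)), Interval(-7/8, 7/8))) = Interval(-7/8, sqrt(3))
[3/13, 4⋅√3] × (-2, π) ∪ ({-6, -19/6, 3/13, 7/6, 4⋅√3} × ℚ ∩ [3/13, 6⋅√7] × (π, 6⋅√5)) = ([3/13, 4⋅√3] × (-2, π)) ∪ ({3/13, 7/6, 4⋅√3} × (ℚ ∩ (π, 6⋅√5)))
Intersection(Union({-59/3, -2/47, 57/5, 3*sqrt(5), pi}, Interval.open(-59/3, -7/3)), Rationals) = Union({-2/47, 57/5}, Intersection(Interval.Ropen(-59/3, -7/3), Rationals))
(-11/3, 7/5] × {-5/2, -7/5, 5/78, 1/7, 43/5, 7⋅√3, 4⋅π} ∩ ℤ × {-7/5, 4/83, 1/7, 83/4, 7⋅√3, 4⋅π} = {-3, -2, …, 1} × {-7/5, 1/7, 7⋅√3, 4⋅π}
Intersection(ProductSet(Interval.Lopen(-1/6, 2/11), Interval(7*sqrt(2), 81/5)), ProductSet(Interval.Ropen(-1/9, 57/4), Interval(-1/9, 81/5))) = ProductSet(Interval(-1/9, 2/11), Interval(7*sqrt(2), 81/5))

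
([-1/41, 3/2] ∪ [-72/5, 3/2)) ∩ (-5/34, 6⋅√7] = (-5/34, 3/2]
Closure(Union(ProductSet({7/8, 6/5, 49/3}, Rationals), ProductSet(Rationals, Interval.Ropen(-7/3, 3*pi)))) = Union(ProductSet({7/8, 6/5, 49/3}, Reals), ProductSet(Reals, Interval(-7/3, 3*pi)))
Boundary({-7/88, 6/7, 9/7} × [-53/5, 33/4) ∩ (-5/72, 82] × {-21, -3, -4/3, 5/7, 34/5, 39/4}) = {6/7, 9/7} × {-3, -4/3, 5/7, 34/5}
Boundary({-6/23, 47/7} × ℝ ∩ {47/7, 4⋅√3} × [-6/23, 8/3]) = {47/7} × [-6/23, 8/3]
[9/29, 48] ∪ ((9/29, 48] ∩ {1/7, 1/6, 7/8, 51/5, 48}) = [9/29, 48]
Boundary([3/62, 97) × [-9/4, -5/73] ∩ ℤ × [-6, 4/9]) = {1, 2, …, 96} × [-9/4, -5/73]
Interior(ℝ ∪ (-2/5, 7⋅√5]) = (-∞, ∞)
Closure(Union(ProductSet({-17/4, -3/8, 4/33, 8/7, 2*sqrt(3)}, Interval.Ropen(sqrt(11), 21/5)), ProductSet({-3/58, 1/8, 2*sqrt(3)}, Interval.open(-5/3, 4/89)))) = Union(ProductSet({-3/58, 1/8, 2*sqrt(3)}, Interval(-5/3, 4/89)), ProductSet({-17/4, -3/8, 4/33, 8/7, 2*sqrt(3)}, Interval(sqrt(11), 21/5)))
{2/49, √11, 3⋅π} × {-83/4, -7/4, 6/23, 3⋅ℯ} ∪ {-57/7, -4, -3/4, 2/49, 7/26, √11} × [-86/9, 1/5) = ({-57/7, -4, -3/4, 2/49, 7/26, √11} × [-86/9, 1/5)) ∪ ({2/49, √11, 3⋅π} × {-83/4, -7/4, 6/23, 3⋅ℯ})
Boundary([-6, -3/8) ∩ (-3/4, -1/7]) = {-3/4, -3/8}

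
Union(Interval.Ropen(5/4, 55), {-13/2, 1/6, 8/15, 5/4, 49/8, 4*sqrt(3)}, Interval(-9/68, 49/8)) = Union({-13/2}, Interval.Ropen(-9/68, 55))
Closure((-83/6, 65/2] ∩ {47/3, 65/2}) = {47/3, 65/2}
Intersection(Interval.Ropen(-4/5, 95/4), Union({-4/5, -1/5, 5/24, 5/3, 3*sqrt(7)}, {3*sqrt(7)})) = {-4/5, -1/5, 5/24, 5/3, 3*sqrt(7)}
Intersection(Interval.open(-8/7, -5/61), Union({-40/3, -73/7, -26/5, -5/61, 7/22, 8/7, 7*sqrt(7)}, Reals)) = Interval.open(-8/7, -5/61)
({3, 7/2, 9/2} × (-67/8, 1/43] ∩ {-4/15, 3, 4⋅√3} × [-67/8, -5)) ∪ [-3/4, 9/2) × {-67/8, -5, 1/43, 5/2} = ({3} × (-67/8, -5)) ∪ ([-3/4, 9/2) × {-67/8, -5, 1/43, 5/2})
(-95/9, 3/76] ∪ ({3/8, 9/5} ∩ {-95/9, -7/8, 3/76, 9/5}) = (-95/9, 3/76] ∪ {9/5}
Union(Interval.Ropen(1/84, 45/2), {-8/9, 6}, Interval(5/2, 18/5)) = Union({-8/9}, Interval.Ropen(1/84, 45/2))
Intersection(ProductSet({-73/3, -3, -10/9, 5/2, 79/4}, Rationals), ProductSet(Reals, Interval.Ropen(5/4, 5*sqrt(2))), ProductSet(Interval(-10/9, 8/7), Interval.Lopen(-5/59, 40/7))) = ProductSet({-10/9}, Intersection(Interval(5/4, 40/7), Rationals))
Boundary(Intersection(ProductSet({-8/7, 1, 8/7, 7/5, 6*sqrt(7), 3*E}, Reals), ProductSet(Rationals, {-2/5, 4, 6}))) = ProductSet({-8/7, 1, 8/7, 7/5}, {-2/5, 4, 6})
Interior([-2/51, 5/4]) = (-2/51, 5/4)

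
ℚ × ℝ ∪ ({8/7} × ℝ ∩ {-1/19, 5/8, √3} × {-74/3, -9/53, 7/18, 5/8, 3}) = ℚ × ℝ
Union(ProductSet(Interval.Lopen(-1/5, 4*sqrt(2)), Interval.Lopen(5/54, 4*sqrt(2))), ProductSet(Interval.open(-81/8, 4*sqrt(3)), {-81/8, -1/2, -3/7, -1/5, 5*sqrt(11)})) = Union(ProductSet(Interval.open(-81/8, 4*sqrt(3)), {-81/8, -1/2, -3/7, -1/5, 5*sqrt(11)}), ProductSet(Interval.Lopen(-1/5, 4*sqrt(2)), Interval.Lopen(5/54, 4*sqrt(2))))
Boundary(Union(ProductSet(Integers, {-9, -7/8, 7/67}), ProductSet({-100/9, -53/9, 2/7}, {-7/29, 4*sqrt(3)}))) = Union(ProductSet({-100/9, -53/9, 2/7}, {-7/29, 4*sqrt(3)}), ProductSet(Integers, {-9, -7/8, 7/67}))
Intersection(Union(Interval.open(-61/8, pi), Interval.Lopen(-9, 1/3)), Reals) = Interval.open(-9, pi)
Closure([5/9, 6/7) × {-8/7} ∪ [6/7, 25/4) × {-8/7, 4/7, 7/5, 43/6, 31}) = ([5/9, 6/7] × {-8/7}) ∪ ([6/7, 25/4] × {-8/7, 4/7, 7/5, 43/6, 31})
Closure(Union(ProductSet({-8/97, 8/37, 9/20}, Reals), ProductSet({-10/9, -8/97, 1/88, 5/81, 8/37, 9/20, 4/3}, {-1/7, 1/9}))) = Union(ProductSet({-8/97, 8/37, 9/20}, Reals), ProductSet({-10/9, -8/97, 1/88, 5/81, 8/37, 9/20, 4/3}, {-1/7, 1/9}))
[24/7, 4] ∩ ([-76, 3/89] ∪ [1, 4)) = [24/7, 4)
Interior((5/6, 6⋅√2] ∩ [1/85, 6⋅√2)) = (5/6, 6⋅√2)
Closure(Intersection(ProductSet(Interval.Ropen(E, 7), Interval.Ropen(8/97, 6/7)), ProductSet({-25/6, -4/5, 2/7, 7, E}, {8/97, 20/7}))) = ProductSet({E}, {8/97})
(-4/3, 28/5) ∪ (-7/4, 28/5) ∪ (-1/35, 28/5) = (-7/4, 28/5)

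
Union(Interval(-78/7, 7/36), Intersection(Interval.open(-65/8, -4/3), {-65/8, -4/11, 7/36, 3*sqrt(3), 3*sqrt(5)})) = Interval(-78/7, 7/36)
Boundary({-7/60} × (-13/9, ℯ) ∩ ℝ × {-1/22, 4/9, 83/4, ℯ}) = {-7/60} × {-1/22, 4/9}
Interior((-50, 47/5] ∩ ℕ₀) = ∅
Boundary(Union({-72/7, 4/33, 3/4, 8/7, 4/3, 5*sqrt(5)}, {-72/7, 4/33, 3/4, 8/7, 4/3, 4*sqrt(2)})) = {-72/7, 4/33, 3/4, 8/7, 4/3, 4*sqrt(2), 5*sqrt(5)}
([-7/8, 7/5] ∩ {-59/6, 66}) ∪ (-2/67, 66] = (-2/67, 66]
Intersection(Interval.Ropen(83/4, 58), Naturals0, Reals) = Range(21, 58, 1)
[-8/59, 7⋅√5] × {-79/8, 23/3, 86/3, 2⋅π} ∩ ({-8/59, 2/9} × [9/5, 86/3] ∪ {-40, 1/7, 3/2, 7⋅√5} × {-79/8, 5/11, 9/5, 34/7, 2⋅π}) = ({-8/59, 2/9} × {23/3, 86/3, 2⋅π}) ∪ ({1/7, 3/2, 7⋅√5} × {-79/8, 2⋅π})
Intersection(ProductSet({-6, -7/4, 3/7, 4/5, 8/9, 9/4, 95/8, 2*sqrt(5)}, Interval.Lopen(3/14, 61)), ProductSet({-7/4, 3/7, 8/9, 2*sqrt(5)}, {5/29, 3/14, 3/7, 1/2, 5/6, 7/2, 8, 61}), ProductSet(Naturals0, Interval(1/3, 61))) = EmptySet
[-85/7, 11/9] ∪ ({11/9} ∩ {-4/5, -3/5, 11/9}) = [-85/7, 11/9]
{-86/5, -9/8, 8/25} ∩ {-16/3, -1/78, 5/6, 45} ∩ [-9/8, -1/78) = ∅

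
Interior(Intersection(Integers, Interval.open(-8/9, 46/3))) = EmptySet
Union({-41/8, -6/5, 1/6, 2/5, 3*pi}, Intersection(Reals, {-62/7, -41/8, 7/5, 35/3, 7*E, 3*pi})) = {-62/7, -41/8, -6/5, 1/6, 2/5, 7/5, 35/3, 7*E, 3*pi}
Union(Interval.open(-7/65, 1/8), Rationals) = Union(Interval(-7/65, 1/8), Rationals)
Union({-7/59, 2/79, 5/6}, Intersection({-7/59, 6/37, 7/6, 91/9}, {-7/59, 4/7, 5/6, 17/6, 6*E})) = {-7/59, 2/79, 5/6}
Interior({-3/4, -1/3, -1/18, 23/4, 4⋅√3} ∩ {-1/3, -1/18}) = ∅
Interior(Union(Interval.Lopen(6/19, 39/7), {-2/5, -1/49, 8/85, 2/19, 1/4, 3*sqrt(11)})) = Interval.open(6/19, 39/7)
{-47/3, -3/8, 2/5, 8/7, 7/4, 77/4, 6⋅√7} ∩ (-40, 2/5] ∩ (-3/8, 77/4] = {2/5}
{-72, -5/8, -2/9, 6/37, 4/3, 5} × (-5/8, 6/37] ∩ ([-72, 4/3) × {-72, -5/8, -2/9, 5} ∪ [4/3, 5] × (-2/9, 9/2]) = ({-72, -5/8, -2/9, 6/37} × {-2/9}) ∪ ({4/3, 5} × (-2/9, 6/37])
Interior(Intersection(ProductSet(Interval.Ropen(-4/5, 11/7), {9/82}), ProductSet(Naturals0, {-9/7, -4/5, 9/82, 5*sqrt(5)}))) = EmptySet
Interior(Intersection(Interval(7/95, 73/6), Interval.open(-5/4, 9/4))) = Interval.open(7/95, 9/4)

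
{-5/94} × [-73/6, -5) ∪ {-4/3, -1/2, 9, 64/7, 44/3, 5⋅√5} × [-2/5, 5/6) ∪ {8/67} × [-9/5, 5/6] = ({-5/94} × [-73/6, -5)) ∪ ({8/67} × [-9/5, 5/6]) ∪ ({-4/3, -1/2, 9, 64/7, 44/3, 5⋅√5} × [-2/5, 5/6))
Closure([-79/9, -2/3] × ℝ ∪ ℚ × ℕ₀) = ([-79/9, -2/3] × ℝ) ∪ ((ℚ ∪ (-∞, -79/9] ∪ [-2/3, ∞)) × ℕ₀)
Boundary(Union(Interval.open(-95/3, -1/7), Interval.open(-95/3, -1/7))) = {-95/3, -1/7}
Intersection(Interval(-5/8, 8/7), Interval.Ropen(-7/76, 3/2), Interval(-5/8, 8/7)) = Interval(-7/76, 8/7)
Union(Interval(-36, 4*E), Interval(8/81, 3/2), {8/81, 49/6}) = Interval(-36, 4*E)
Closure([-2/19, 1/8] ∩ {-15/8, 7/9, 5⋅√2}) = ∅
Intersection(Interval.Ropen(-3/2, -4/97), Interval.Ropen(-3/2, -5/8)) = Interval.Ropen(-3/2, -5/8)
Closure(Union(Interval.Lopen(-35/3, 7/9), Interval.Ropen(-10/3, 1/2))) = Interval(-35/3, 7/9)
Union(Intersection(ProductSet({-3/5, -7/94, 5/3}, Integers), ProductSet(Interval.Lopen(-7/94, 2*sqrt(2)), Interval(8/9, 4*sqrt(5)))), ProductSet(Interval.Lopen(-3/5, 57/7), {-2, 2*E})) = Union(ProductSet({5/3}, Range(1, 9, 1)), ProductSet(Interval.Lopen(-3/5, 57/7), {-2, 2*E}))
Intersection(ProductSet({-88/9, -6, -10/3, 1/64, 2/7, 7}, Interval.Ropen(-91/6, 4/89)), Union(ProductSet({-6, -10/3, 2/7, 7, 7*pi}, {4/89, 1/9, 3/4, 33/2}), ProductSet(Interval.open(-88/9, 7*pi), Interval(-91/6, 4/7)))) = ProductSet({-6, -10/3, 1/64, 2/7, 7}, Interval.Ropen(-91/6, 4/89))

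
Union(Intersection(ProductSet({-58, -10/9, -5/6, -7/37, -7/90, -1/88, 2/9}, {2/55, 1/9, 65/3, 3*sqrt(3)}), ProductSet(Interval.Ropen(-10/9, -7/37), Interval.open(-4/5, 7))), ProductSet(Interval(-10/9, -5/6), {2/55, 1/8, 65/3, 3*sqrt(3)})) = Union(ProductSet({-10/9, -5/6}, {2/55, 1/9, 3*sqrt(3)}), ProductSet(Interval(-10/9, -5/6), {2/55, 1/8, 65/3, 3*sqrt(3)}))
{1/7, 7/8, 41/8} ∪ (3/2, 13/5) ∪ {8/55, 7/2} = {1/7, 8/55, 7/8, 7/2, 41/8} ∪ (3/2, 13/5)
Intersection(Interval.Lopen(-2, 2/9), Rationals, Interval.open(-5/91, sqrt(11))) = Intersection(Interval.Lopen(-5/91, 2/9), Rationals)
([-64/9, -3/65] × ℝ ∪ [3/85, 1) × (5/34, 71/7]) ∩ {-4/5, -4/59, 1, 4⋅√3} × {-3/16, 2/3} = {-4/5, -4/59} × {-3/16, 2/3}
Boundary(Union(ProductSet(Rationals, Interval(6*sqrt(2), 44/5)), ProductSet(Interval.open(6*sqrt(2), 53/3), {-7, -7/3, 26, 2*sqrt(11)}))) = Union(ProductSet(Interval(6*sqrt(2), 53/3), {-7, -7/3, 26, 2*sqrt(11)}), ProductSet(Reals, Interval(6*sqrt(2), 44/5)))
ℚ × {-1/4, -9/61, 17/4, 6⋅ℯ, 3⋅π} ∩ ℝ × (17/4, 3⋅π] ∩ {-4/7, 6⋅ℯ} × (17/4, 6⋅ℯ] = {-4/7} × {3⋅π}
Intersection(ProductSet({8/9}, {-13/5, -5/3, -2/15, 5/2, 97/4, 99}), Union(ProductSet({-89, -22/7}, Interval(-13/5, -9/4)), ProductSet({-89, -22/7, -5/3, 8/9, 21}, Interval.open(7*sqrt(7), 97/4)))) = EmptySet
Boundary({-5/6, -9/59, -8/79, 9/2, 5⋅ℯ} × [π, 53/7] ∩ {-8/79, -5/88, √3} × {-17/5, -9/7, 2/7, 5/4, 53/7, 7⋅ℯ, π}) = {-8/79} × {53/7, π}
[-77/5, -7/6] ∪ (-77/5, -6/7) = [-77/5, -6/7)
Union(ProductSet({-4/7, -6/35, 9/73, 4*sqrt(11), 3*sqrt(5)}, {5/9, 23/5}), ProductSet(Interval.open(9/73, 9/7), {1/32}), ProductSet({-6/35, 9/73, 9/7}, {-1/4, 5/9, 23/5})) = Union(ProductSet({-6/35, 9/73, 9/7}, {-1/4, 5/9, 23/5}), ProductSet({-4/7, -6/35, 9/73, 4*sqrt(11), 3*sqrt(5)}, {5/9, 23/5}), ProductSet(Interval.open(9/73, 9/7), {1/32}))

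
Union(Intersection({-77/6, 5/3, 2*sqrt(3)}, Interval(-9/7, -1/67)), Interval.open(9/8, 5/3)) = Interval.open(9/8, 5/3)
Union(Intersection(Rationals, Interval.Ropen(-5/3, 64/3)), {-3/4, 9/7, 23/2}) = Intersection(Interval.Ropen(-5/3, 64/3), Rationals)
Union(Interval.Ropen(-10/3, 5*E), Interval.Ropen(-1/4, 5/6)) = Interval.Ropen(-10/3, 5*E)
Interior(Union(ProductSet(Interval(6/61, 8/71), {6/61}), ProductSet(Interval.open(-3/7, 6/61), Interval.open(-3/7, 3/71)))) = ProductSet(Interval.open(-3/7, 6/61), Interval.open(-3/7, 3/71))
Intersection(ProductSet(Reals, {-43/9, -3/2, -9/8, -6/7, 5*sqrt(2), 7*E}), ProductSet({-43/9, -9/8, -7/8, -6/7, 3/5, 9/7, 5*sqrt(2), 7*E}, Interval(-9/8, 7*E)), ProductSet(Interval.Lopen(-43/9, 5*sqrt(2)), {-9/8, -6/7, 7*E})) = ProductSet({-9/8, -7/8, -6/7, 3/5, 9/7, 5*sqrt(2)}, {-9/8, -6/7, 7*E})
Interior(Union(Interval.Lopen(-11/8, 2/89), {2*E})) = Interval.open(-11/8, 2/89)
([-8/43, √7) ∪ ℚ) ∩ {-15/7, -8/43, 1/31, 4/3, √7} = {-15/7, -8/43, 1/31, 4/3}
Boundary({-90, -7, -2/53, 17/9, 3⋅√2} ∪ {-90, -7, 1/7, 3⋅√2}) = {-90, -7, -2/53, 1/7, 17/9, 3⋅√2}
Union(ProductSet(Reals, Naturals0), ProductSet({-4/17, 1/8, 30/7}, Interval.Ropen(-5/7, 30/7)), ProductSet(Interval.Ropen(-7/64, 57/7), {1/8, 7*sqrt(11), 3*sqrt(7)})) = Union(ProductSet({-4/17, 1/8, 30/7}, Interval.Ropen(-5/7, 30/7)), ProductSet(Interval.Ropen(-7/64, 57/7), {1/8, 7*sqrt(11), 3*sqrt(7)}), ProductSet(Reals, Naturals0))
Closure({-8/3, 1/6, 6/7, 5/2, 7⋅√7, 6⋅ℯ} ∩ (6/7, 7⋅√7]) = {5/2, 7⋅√7, 6⋅ℯ}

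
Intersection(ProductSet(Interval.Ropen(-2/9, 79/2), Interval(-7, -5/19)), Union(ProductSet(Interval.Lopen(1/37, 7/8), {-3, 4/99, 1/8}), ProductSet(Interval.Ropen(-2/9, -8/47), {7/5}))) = ProductSet(Interval.Lopen(1/37, 7/8), {-3})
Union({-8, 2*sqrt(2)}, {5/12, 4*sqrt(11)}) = {-8, 5/12, 4*sqrt(11), 2*sqrt(2)}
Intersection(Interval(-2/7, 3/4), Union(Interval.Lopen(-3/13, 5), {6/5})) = Interval.Lopen(-3/13, 3/4)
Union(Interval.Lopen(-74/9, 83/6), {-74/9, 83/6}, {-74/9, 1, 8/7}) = Interval(-74/9, 83/6)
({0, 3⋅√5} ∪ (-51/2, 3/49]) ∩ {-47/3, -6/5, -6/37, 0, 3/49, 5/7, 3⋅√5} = {-47/3, -6/5, -6/37, 0, 3/49, 3⋅√5}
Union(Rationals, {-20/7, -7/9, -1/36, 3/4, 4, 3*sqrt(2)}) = Union({3*sqrt(2)}, Rationals)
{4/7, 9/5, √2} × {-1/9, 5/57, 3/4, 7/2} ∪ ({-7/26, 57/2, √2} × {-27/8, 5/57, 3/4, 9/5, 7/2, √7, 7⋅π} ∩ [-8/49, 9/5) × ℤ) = {4/7, 9/5, √2} × {-1/9, 5/57, 3/4, 7/2}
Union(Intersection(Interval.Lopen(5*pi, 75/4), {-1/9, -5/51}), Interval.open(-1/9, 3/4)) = Interval.open(-1/9, 3/4)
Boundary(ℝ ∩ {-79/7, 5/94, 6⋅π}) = {-79/7, 5/94, 6⋅π}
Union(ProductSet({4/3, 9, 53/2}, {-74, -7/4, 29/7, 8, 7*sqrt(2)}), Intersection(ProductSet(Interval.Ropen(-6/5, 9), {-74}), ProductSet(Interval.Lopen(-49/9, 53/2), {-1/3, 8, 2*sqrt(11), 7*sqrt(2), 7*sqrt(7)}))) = ProductSet({4/3, 9, 53/2}, {-74, -7/4, 29/7, 8, 7*sqrt(2)})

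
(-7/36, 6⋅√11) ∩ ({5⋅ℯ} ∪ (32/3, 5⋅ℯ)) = (32/3, 5⋅ℯ]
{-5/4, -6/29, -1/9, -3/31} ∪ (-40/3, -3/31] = (-40/3, -3/31]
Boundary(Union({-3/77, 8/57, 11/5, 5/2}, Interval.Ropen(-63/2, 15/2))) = {-63/2, 15/2}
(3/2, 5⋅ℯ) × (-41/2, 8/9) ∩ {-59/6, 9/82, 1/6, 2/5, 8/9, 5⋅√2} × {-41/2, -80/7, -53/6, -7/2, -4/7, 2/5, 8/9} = {5⋅√2} × {-80/7, -53/6, -7/2, -4/7, 2/5}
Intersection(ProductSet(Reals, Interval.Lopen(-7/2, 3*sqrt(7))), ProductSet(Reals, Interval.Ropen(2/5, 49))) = ProductSet(Reals, Interval(2/5, 3*sqrt(7)))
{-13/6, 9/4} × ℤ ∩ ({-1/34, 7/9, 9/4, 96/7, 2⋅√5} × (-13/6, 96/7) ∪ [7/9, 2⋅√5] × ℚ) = {9/4} × ℤ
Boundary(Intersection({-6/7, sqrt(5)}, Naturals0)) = EmptySet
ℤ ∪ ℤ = ℤ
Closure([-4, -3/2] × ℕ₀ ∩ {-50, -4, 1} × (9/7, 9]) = {-4} × {2, 3, …, 9}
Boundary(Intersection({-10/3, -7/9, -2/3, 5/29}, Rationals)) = {-10/3, -7/9, -2/3, 5/29}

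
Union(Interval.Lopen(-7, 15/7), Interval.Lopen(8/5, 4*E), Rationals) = Union(Interval(-7, 4*E), Rationals)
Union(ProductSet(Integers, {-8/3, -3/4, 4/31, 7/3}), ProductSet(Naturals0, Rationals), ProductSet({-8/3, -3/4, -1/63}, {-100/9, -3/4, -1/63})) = Union(ProductSet({-8/3, -3/4, -1/63}, {-100/9, -3/4, -1/63}), ProductSet(Integers, {-8/3, -3/4, 4/31, 7/3}), ProductSet(Naturals0, Rationals))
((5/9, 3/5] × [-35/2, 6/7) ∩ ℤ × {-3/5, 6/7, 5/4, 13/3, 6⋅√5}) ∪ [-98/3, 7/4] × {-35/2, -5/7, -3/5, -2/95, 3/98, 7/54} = [-98/3, 7/4] × {-35/2, -5/7, -3/5, -2/95, 3/98, 7/54}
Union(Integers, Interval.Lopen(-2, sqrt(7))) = Union(Integers, Interval(-2, sqrt(7)))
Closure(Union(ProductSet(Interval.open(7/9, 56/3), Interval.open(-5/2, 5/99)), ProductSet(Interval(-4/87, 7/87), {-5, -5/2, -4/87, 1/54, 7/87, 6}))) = Union(ProductSet({7/9, 56/3}, Interval(-5/2, 5/99)), ProductSet(Interval(-4/87, 7/87), {-5, -5/2, -4/87, 1/54, 7/87, 6}), ProductSet(Interval(7/9, 56/3), {-5/2, 5/99}), ProductSet(Interval.open(7/9, 56/3), Interval.open(-5/2, 5/99)))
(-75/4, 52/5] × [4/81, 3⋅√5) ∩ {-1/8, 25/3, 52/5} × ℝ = {-1/8, 25/3, 52/5} × [4/81, 3⋅√5)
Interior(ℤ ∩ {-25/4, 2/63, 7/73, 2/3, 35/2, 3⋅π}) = ∅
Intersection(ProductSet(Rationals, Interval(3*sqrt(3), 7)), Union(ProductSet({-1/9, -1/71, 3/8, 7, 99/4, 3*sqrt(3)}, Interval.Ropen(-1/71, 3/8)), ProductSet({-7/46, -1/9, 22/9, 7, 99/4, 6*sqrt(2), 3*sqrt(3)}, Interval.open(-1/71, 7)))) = ProductSet({-7/46, -1/9, 22/9, 7, 99/4}, Interval.Ropen(3*sqrt(3), 7))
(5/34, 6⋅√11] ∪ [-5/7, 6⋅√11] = [-5/7, 6⋅√11]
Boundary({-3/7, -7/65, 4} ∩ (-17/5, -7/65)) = {-3/7}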